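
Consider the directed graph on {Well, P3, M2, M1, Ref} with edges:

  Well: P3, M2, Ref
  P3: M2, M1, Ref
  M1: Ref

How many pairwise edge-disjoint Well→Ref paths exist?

2

Assign every edge capacity 1; by Menger, the answer equals the max flow.
Path Well→Ref (+1); total 1.
Path Well→P3→Ref (+1); total 2.
No residual Well→Ref path; max flow = 2.
Certifying cut of size 2: {Well→P3, Well→Ref}.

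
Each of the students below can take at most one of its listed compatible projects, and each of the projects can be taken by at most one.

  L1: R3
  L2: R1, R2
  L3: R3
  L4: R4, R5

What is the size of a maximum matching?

3

Unit-capacity flow: source→left, listed edges, right→sink; max matching = max flow.
Augmenting path L1→R3 (+1); matched 1.
Augmenting path L2→R1 (+1); matched 2.
Augmenting path L4→R4 (+1); matched 3.
No augmenting path remains; maximum matching = 3.
König certificate: {L2, L4, R3} is a vertex cover of size 3 (every listed pair touches it), so no matching can be larger.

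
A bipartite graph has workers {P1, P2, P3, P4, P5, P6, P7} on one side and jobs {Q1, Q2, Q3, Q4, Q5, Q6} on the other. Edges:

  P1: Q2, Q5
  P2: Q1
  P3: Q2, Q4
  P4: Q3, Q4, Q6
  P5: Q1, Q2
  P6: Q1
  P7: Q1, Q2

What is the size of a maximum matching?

5

Unit-capacity flow: source→left, listed edges, right→sink; max matching = max flow.
Augmenting path P1→Q2 (+1); matched 1.
Augmenting path P2→Q1 (+1); matched 2.
Augmenting path P3→Q4 (+1); matched 3.
Augmenting path P4→Q3 (+1); matched 4.
Augmenting path P5→Q2→P1→Q5 (+1); matched 5.
No augmenting path remains; maximum matching = 5.
König certificate: {P1, P3, P4, Q1, Q2} is a vertex cover of size 5 (every listed pair touches it), so no matching can be larger.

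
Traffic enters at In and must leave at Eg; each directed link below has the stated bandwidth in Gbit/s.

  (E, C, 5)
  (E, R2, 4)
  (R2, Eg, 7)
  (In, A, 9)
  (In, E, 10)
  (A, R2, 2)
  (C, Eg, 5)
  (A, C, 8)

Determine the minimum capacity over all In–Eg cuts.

Augment In→E→R2→Eg: bottleneck 4, flow now 4.
Augment In→E→C→Eg: bottleneck 5, flow now 9.
Augment In→A→R2→Eg: bottleneck 2, flow now 11.
No augmenting path remains; maximum flow = 11.
By max-flow min-cut, the minimum cut capacity equals the max flow.
In the residual graph, reachable from In: {In, E, A, C}.
Min-cut edges: E→R2 (4), A→R2 (2), C→Eg (5); capacity 4 + 2 + 5 = 11.

11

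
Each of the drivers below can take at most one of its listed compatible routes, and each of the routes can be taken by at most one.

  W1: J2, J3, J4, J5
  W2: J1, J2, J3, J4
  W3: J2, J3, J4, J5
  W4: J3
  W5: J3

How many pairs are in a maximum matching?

4

Unit-capacity flow: source→left, listed edges, right→sink; max matching = max flow.
Augmenting path W1→J2 (+1); matched 1.
Augmenting path W2→J1 (+1); matched 2.
Augmenting path W3→J3 (+1); matched 3.
Augmenting path W4→J3→W3→J4 (+1); matched 4.
No augmenting path remains; maximum matching = 4.
König certificate: {W1, W2, W3, J3} is a vertex cover of size 4 (every listed pair touches it), so no matching can be larger.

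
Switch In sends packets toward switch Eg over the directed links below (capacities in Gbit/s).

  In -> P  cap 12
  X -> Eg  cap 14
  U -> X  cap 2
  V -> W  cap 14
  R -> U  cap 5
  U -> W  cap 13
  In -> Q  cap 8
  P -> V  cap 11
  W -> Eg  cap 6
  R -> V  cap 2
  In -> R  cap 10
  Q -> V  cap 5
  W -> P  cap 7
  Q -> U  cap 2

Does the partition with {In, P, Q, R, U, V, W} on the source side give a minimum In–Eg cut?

Given cut capacity: 2 + 6 = 8.
Augment In→P→V→W→Eg: bottleneck 6, flow now 6.
Augment In→Q→U→X→Eg: bottleneck 2, flow now 8.
No augmenting path remains; maximum flow = 8.
Cut capacity 8 equals the max flow, so it is a minimum cut.

Yes — it is a minimum cut (capacity 8).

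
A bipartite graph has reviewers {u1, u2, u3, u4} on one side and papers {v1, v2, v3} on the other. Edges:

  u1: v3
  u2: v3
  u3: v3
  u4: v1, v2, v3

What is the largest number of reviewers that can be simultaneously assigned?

Unit-capacity flow: source→left, listed edges, right→sink; max matching = max flow.
Augmenting path u1→v3 (+1); matched 1.
Augmenting path u4→v1 (+1); matched 2.
No augmenting path remains; maximum matching = 2.
König certificate: {u4, v3} is a vertex cover of size 2 (every listed pair touches it), so no matching can be larger.

2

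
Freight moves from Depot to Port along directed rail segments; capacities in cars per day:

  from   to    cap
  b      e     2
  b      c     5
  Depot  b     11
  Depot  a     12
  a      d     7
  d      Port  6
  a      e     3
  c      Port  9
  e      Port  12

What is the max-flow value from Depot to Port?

Augment Depot→a→d→Port: bottleneck 6, flow now 6.
Augment Depot→a→e→Port: bottleneck 3, flow now 9.
Augment Depot→b→c→Port: bottleneck 5, flow now 14.
Augment Depot→b→e→Port: bottleneck 2, flow now 16.
No augmenting path remains; maximum flow = 16.
In the residual graph, reachable from Depot: {Depot, a, b, d}.
Min-cut edges: a→e (3), b→c (5), b→e (2), d→Port (6); capacity 3 + 5 + 2 + 6 = 16.
This cut is saturated, so no flow can exceed 16.

16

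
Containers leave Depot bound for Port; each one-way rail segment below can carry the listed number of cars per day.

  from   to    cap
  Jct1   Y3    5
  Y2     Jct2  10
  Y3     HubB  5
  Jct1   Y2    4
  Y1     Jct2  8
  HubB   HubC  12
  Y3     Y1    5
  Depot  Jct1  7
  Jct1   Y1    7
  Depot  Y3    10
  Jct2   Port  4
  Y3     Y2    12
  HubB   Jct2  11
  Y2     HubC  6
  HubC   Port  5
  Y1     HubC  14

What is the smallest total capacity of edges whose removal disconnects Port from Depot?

Augment Depot→Jct1→Y2→HubC→Port: bottleneck 4, flow now 4.
Augment Depot→Jct1→Y1→HubC→Port: bottleneck 1, flow now 5.
Augment Depot→Jct1→Y1→Jct2→Port: bottleneck 2, flow now 7.
Augment Depot→Y3→Y2→Jct2→Port: bottleneck 2, flow now 9.
No augmenting path remains; maximum flow = 9.
By max-flow min-cut, the minimum cut capacity equals the max flow.
In the residual graph, reachable from Depot: {Depot, Jct1, Y3, Y2, Y1, HubB, HubC, Jct2}.
Min-cut edges: HubC→Port (5), Jct2→Port (4); capacity 5 + 4 = 9.

9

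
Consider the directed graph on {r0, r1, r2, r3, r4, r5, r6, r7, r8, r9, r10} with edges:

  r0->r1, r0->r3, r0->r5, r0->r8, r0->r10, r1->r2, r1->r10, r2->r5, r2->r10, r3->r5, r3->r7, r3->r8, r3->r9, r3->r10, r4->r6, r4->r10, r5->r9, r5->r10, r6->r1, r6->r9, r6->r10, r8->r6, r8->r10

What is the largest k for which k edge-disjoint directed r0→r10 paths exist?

Assign every edge capacity 1; by Menger, the answer equals the max flow.
Path r0→r10 (+1); total 1.
Path r0→r1→r10 (+1); total 2.
Path r0→r3→r10 (+1); total 3.
Path r0→r5→r10 (+1); total 4.
Path r0→r8→r10 (+1); total 5.
No residual r0→r10 path; max flow = 5.
Certifying cut of size 5: {r0→r1, r0→r10, r0→r3, r0→r5, r0→r8}.

5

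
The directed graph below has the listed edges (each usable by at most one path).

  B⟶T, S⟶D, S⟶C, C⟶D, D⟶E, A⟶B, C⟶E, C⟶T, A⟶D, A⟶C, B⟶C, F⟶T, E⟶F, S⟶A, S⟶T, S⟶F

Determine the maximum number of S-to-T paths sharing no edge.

4

Assign every edge capacity 1; by Menger, the answer equals the max flow.
Path S→T (+1); total 1.
Path S→C→T (+1); total 2.
Path S→F→T (+1); total 3.
Path S→A→B→T (+1); total 4.
No residual S→T path; max flow = 4.
Certifying cut of size 4: {F→T, S→A, S→C, S→T}.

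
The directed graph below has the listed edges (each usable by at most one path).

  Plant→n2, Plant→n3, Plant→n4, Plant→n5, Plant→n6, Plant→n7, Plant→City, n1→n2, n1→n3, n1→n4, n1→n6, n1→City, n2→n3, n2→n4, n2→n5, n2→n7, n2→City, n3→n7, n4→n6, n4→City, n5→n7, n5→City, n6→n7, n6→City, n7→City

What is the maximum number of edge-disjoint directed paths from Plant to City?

6

Assign every edge capacity 1; by Menger, the answer equals the max flow.
Path Plant→City (+1); total 1.
Path Plant→n2→City (+1); total 2.
Path Plant→n4→City (+1); total 3.
Path Plant→n5→City (+1); total 4.
Path Plant→n6→City (+1); total 5.
Path Plant→n7→City (+1); total 6.
No residual Plant→City path; max flow = 6.
Certifying cut of size 6: {Plant→City, Plant→n2, Plant→n4, Plant→n5, Plant→n6, n7→City}.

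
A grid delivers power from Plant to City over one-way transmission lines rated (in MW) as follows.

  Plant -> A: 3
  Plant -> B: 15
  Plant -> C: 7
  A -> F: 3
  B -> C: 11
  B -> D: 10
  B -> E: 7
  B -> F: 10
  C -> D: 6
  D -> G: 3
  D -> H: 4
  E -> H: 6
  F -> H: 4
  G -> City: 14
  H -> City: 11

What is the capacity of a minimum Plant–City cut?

14

Augment Plant→A→F→H→City: bottleneck 3, flow now 3.
Augment Plant→B→D→G→City: bottleneck 3, flow now 6.
Augment Plant→B→D→H→City: bottleneck 4, flow now 10.
Augment Plant→B→E→H→City: bottleneck 4, flow now 14.
No augmenting path remains; maximum flow = 14.
By max-flow min-cut, the minimum cut capacity equals the max flow.
In the residual graph, reachable from Plant: {Plant, A, B, C, D, E, F, H}.
Min-cut edges: D→G (3), H→City (11); capacity 3 + 11 = 14.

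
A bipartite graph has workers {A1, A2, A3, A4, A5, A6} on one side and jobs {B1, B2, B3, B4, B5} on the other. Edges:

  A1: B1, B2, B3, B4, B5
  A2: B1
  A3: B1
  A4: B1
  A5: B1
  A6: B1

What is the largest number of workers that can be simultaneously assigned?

2

Unit-capacity flow: source→left, listed edges, right→sink; max matching = max flow.
Augmenting path A1→B1 (+1); matched 1.
Augmenting path A2→B1→A1→B2 (+1); matched 2.
No augmenting path remains; maximum matching = 2.
König certificate: {A1, B1} is a vertex cover of size 2 (every listed pair touches it), so no matching can be larger.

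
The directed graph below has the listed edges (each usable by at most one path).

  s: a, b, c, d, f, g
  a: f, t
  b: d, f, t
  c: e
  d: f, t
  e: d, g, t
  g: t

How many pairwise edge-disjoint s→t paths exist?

Assign every edge capacity 1; by Menger, the answer equals the max flow.
Path s→a→t (+1); total 1.
Path s→b→t (+1); total 2.
Path s→d→t (+1); total 3.
Path s→g→t (+1); total 4.
Path s→c→e→t (+1); total 5.
No residual s→t path; max flow = 5.
Certifying cut of size 5: {s→a, s→b, s→c, s→d, s→g}.

5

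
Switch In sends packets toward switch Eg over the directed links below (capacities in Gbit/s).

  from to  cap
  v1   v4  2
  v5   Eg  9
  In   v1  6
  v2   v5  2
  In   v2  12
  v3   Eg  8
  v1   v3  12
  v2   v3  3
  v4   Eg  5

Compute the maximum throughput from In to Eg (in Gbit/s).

11

Augment In→v1→v3→Eg: bottleneck 6, flow now 6.
Augment In→v2→v3→Eg: bottleneck 2, flow now 8.
Augment In→v2→v5→Eg: bottleneck 2, flow now 10.
Augment In→v2→v3→v1→v4→Eg: bottleneck 1, flow now 11. (uses reverse residual edge)
No augmenting path remains; maximum flow = 11.
In the residual graph, reachable from In: {In, v2}.
Min-cut edges: In→v1 (6), v2→v3 (3), v2→v5 (2); capacity 6 + 3 + 2 = 11.
This cut is saturated, so no flow can exceed 11.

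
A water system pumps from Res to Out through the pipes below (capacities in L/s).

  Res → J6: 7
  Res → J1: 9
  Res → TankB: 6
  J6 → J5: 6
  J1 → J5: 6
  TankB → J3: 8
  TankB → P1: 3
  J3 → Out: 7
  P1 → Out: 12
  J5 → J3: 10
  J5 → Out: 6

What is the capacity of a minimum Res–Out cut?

16

Augment Res→J6→J5→Out: bottleneck 6, flow now 6.
Augment Res→TankB→J3→Out: bottleneck 6, flow now 12.
Augment Res→J1→J5→J3→Out: bottleneck 1, flow now 13.
Augment Res→J1→J5→J3→TankB→P1→Out: bottleneck 3, flow now 16. (uses reverse residual edge)
No augmenting path remains; maximum flow = 16.
By max-flow min-cut, the minimum cut capacity equals the max flow.
In the residual graph, reachable from Res: {Res, J6, J1, TankB, J3, J5}.
Min-cut edges: TankB→P1 (3), J3→Out (7), J5→Out (6); capacity 3 + 7 + 6 = 16.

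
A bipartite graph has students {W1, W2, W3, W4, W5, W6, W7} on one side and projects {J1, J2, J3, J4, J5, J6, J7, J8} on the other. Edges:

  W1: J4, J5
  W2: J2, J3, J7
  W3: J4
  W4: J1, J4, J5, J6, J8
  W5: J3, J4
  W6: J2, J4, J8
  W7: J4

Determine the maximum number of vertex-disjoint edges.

Unit-capacity flow: source→left, listed edges, right→sink; max matching = max flow.
Augmenting path W1→J4 (+1); matched 1.
Augmenting path W2→J2 (+1); matched 2.
Augmenting path W4→J1 (+1); matched 3.
Augmenting path W5→J3 (+1); matched 4.
Augmenting path W6→J8 (+1); matched 5.
Augmenting path W3→J4→W1→J5 (+1); matched 6.
No augmenting path remains; maximum matching = 6.
König certificate: {W1, W2, W4, W5, W6, J4} is a vertex cover of size 6 (every listed pair touches it), so no matching can be larger.

6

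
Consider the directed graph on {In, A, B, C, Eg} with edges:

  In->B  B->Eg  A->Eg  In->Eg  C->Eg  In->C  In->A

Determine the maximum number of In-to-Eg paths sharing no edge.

4

Assign every edge capacity 1; by Menger, the answer equals the max flow.
Path In→Eg (+1); total 1.
Path In→A→Eg (+1); total 2.
Path In→B→Eg (+1); total 3.
Path In→C→Eg (+1); total 4.
No residual In→Eg path; max flow = 4.
Certifying cut of size 4: {In→A, In→B, In→C, In→Eg}.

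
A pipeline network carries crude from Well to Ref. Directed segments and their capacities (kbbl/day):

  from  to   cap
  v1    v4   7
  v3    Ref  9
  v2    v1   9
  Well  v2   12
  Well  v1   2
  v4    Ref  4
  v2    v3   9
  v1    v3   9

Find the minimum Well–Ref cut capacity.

Augment Well→v1→v3→Ref: bottleneck 2, flow now 2.
Augment Well→v2→v3→Ref: bottleneck 7, flow now 9.
Augment Well→v2→v1→v4→Ref: bottleneck 4, flow now 13.
No augmenting path remains; maximum flow = 13.
By max-flow min-cut, the minimum cut capacity equals the max flow.
In the residual graph, reachable from Well: {Well, v1, v2, v3, v4}.
Min-cut edges: v3→Ref (9), v4→Ref (4); capacity 9 + 4 = 13.

13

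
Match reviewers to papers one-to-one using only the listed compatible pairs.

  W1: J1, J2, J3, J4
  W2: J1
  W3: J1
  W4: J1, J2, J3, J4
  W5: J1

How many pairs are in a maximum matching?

Unit-capacity flow: source→left, listed edges, right→sink; max matching = max flow.
Augmenting path W1→J1 (+1); matched 1.
Augmenting path W4→J2 (+1); matched 2.
Augmenting path W2→J1→W1→J3 (+1); matched 3.
No augmenting path remains; maximum matching = 3.
König certificate: {W1, W4, J1} is a vertex cover of size 3 (every listed pair touches it), so no matching can be larger.

3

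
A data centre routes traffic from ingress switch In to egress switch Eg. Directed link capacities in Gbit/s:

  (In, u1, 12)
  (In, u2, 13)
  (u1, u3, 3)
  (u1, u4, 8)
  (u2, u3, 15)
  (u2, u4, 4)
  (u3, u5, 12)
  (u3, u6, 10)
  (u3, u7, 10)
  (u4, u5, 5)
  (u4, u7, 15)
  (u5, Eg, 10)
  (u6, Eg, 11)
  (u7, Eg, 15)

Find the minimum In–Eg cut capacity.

24

Augment In→u1→u3→u5→Eg: bottleneck 3, flow now 3.
Augment In→u1→u4→u5→Eg: bottleneck 5, flow now 8.
Augment In→u1→u4→u7→Eg: bottleneck 3, flow now 11.
Augment In→u2→u3→u5→Eg: bottleneck 2, flow now 13.
Augment In→u2→u3→u6→Eg: bottleneck 10, flow now 23.
Augment In→u2→u3→u7→Eg: bottleneck 1, flow now 24.
No augmenting path remains; maximum flow = 24.
By max-flow min-cut, the minimum cut capacity equals the max flow.
In the residual graph, reachable from In: {In, u1}.
Min-cut edges: In→u2 (13), u1→u3 (3), u1→u4 (8); capacity 13 + 3 + 8 = 24.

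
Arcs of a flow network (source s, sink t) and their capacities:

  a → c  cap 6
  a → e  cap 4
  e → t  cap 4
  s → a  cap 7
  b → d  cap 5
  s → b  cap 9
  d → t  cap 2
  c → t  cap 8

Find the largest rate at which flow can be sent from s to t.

Augment s→a→c→t: bottleneck 6, flow now 6.
Augment s→a→e→t: bottleneck 1, flow now 7.
Augment s→b→d→t: bottleneck 2, flow now 9.
No augmenting path remains; maximum flow = 9.
In the residual graph, reachable from s: {s, b, d}.
Min-cut edges: s→a (7), d→t (2); capacity 7 + 2 = 9.
This cut is saturated, so no flow can exceed 9.

9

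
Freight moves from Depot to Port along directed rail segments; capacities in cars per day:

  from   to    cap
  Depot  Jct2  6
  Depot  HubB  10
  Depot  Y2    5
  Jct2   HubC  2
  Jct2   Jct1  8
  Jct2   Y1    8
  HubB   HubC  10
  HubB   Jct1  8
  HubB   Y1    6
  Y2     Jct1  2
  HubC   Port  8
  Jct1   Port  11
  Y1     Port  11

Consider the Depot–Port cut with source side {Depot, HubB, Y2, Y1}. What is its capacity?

37

Edges leaving {Depot, HubB, Y2, Y1}: Depot→Jct2 (6), HubB→HubC (10), HubB→Jct1 (8), Y2→Jct1 (2), Y1→Port (11).
Cut capacity = 6 + 10 + 8 + 2 + 11 = 37.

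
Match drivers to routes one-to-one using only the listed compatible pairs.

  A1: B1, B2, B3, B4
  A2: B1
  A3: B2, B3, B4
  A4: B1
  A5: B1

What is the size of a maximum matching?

3

Unit-capacity flow: source→left, listed edges, right→sink; max matching = max flow.
Augmenting path A1→B1 (+1); matched 1.
Augmenting path A3→B2 (+1); matched 2.
Augmenting path A2→B1→A1→B3 (+1); matched 3.
No augmenting path remains; maximum matching = 3.
König certificate: {A1, A3, B1} is a vertex cover of size 3 (every listed pair touches it), so no matching can be larger.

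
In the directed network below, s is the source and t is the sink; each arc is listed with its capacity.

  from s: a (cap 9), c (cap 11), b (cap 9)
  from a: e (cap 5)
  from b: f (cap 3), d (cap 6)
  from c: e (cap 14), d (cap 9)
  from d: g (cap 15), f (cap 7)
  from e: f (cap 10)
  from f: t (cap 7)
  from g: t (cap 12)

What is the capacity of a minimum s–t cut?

19

Augment s→b→f→t: bottleneck 3, flow now 3.
Augment s→a→e→f→t: bottleneck 4, flow now 7.
Augment s→b→d→g→t: bottleneck 6, flow now 13.
Augment s→c→d→g→t: bottleneck 6, flow now 19.
No augmenting path remains; maximum flow = 19.
By max-flow min-cut, the minimum cut capacity equals the max flow.
In the residual graph, reachable from s: {s, a, b, c, d, e, f, g}.
Min-cut edges: f→t (7), g→t (12); capacity 7 + 12 = 19.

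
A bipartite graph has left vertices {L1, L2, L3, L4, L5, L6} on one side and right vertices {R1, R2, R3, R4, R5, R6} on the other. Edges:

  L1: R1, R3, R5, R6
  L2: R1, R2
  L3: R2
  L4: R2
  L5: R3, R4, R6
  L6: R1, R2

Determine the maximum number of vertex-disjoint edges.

4

Unit-capacity flow: source→left, listed edges, right→sink; max matching = max flow.
Augmenting path L1→R1 (+1); matched 1.
Augmenting path L2→R2 (+1); matched 2.
Augmenting path L5→R3 (+1); matched 3.
Augmenting path L6→R1→L1→R5 (+1); matched 4.
No augmenting path remains; maximum matching = 4.
König certificate: {L1, L5, R1, R2} is a vertex cover of size 4 (every listed pair touches it), so no matching can be larger.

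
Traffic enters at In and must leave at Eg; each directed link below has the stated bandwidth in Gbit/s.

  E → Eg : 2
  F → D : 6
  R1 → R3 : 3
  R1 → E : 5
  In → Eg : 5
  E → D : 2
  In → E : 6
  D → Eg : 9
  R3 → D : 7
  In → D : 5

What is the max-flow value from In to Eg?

Augment In→Eg: bottleneck 5, flow now 5.
Augment In→E→Eg: bottleneck 2, flow now 7.
Augment In→D→Eg: bottleneck 5, flow now 12.
Augment In→E→D→Eg: bottleneck 2, flow now 14.
No augmenting path remains; maximum flow = 14.
In the residual graph, reachable from In: {In, E}.
Min-cut edges: In→D (5), In→Eg (5), E→D (2), E→Eg (2); capacity 5 + 5 + 2 + 2 = 14.
This cut is saturated, so no flow can exceed 14.

14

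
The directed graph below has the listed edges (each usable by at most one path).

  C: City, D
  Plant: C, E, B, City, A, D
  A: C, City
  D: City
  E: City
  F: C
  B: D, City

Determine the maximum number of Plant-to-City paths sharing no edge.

6

Assign every edge capacity 1; by Menger, the answer equals the max flow.
Path Plant→City (+1); total 1.
Path Plant→A→City (+1); total 2.
Path Plant→B→City (+1); total 3.
Path Plant→C→City (+1); total 4.
Path Plant→D→City (+1); total 5.
Path Plant→E→City (+1); total 6.
No residual Plant→City path; max flow = 6.
Certifying cut of size 6: {Plant→A, Plant→B, Plant→C, Plant→City, Plant→D, Plant→E}.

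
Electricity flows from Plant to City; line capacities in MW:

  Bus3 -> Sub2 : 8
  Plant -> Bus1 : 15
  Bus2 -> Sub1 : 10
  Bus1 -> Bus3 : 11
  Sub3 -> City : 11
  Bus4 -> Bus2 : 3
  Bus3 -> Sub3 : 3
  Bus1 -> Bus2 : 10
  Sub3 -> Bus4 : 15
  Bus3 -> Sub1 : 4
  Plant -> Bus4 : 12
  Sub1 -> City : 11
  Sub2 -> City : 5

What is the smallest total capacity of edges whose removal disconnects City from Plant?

Augment Plant→Bus4→Bus2→Sub1→City: bottleneck 3, flow now 3.
Augment Plant→Bus1→Bus2→Sub1→City: bottleneck 7, flow now 10.
Augment Plant→Bus1→Bus3→Sub1→City: bottleneck 1, flow now 11.
Augment Plant→Bus1→Bus3→Sub3→City: bottleneck 3, flow now 14.
Augment Plant→Bus1→Bus3→Sub2→City: bottleneck 4, flow now 18.
No augmenting path remains; maximum flow = 18.
By max-flow min-cut, the minimum cut capacity equals the max flow.
In the residual graph, reachable from Plant: {Plant, Bus4}.
Min-cut edges: Plant→Bus1 (15), Bus4→Bus2 (3); capacity 15 + 3 = 18.

18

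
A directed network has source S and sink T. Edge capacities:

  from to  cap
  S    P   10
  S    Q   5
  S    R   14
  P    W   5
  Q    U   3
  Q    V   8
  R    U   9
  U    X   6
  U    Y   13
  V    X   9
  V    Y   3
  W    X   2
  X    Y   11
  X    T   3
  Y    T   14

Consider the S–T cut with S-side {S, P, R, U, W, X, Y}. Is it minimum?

Given cut capacity: 5 + 3 + 14 = 22.
Augment S→P→W→X→T: bottleneck 2, flow now 2.
Augment S→Q→U→X→T: bottleneck 1, flow now 3.
Augment S→Q→U→Y→T: bottleneck 2, flow now 5.
Augment S→Q→V→Y→T: bottleneck 2, flow now 7.
Augment S→R→U→Y→T: bottleneck 9, flow now 16.
No augmenting path remains; maximum flow = 16.
In the residual graph, reachable from S: {S, P, R, W}.
Min-cut edges: S→Q (5), R→U (9), W→X (2); capacity 5 + 9 + 2 = 16.
Cut capacity 22 exceeds the max flow 16, so it is not minimum.

No — its capacity is 22, but the minimum cut has capacity 16.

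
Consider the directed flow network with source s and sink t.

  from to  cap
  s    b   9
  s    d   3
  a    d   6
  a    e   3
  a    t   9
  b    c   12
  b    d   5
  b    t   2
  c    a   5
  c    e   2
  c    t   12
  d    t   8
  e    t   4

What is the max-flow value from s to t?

12

Augment s→b→t: bottleneck 2, flow now 2.
Augment s→d→t: bottleneck 3, flow now 5.
Augment s→b→c→t: bottleneck 7, flow now 12.
No augmenting path remains; maximum flow = 12.
In the residual graph, reachable from s: {s}.
Min-cut edges: s→b (9), s→d (3); capacity 9 + 3 = 12.
This cut is saturated, so no flow can exceed 12.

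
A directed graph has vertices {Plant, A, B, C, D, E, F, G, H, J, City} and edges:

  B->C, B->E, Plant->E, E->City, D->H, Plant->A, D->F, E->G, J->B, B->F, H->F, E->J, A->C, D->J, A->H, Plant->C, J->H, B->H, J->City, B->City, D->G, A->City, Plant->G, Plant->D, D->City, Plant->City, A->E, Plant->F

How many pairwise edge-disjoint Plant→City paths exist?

Assign every edge capacity 1; by Menger, the answer equals the max flow.
Path Plant→City (+1); total 1.
Path Plant→A→City (+1); total 2.
Path Plant→D→City (+1); total 3.
Path Plant→E→City (+1); total 4.
No residual Plant→City path; max flow = 4.
Certifying cut of size 4: {Plant→A, Plant→City, Plant→D, Plant→E}.

4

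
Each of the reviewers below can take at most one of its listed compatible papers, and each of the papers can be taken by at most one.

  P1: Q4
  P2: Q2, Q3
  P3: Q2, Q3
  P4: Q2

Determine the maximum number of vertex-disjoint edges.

3

Unit-capacity flow: source→left, listed edges, right→sink; max matching = max flow.
Augmenting path P1→Q4 (+1); matched 1.
Augmenting path P2→Q2 (+1); matched 2.
Augmenting path P3→Q3 (+1); matched 3.
No augmenting path remains; maximum matching = 3.
König certificate: {P1, Q2, Q3} is a vertex cover of size 3 (every listed pair touches it), so no matching can be larger.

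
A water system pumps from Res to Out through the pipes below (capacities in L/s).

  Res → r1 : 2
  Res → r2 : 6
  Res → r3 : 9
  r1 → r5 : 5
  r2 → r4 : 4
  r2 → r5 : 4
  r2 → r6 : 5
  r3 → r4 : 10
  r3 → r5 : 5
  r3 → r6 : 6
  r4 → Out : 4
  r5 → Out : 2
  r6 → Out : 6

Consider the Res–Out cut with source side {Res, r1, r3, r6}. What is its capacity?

Edges leaving {Res, r1, r3, r6}: Res→r2 (6), r1→r5 (5), r3→r4 (10), r3→r5 (5), r6→Out (6).
Cut capacity = 6 + 5 + 10 + 5 + 6 = 32.

32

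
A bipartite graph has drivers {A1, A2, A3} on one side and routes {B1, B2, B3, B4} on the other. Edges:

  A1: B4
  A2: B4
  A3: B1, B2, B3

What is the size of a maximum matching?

Unit-capacity flow: source→left, listed edges, right→sink; max matching = max flow.
Augmenting path A1→B4 (+1); matched 1.
Augmenting path A3→B1 (+1); matched 2.
No augmenting path remains; maximum matching = 2.
König certificate: {A3, B4} is a vertex cover of size 2 (every listed pair touches it), so no matching can be larger.

2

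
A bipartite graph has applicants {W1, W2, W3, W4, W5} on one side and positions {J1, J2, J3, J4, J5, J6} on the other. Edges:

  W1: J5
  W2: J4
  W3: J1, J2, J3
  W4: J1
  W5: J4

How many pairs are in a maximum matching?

4

Unit-capacity flow: source→left, listed edges, right→sink; max matching = max flow.
Augmenting path W1→J5 (+1); matched 1.
Augmenting path W2→J4 (+1); matched 2.
Augmenting path W3→J1 (+1); matched 3.
Augmenting path W4→J1→W3→J2 (+1); matched 4.
No augmenting path remains; maximum matching = 4.
König certificate: {W1, W3, W4, J4} is a vertex cover of size 4 (every listed pair touches it), so no matching can be larger.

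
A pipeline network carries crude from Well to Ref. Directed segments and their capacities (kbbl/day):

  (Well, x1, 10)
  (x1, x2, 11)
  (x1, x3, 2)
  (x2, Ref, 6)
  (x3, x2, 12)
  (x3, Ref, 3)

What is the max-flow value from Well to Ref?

Augment Well→x1→x2→Ref: bottleneck 6, flow now 6.
Augment Well→x1→x3→Ref: bottleneck 2, flow now 8.
No augmenting path remains; maximum flow = 8.
In the residual graph, reachable from Well: {Well, x1, x2}.
Min-cut edges: x1→x3 (2), x2→Ref (6); capacity 2 + 6 = 8.
This cut is saturated, so no flow can exceed 8.

8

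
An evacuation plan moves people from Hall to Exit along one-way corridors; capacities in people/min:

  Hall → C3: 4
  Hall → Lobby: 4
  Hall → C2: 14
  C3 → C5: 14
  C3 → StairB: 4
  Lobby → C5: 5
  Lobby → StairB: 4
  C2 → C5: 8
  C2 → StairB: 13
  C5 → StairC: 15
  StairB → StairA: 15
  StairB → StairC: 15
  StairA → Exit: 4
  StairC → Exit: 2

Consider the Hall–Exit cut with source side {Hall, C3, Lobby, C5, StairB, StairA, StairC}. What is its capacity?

Edges leaving {Hall, C3, Lobby, C5, StairB, StairA, StairC}: Hall→C2 (14), StairA→Exit (4), StairC→Exit (2).
Cut capacity = 14 + 4 + 2 = 20.

20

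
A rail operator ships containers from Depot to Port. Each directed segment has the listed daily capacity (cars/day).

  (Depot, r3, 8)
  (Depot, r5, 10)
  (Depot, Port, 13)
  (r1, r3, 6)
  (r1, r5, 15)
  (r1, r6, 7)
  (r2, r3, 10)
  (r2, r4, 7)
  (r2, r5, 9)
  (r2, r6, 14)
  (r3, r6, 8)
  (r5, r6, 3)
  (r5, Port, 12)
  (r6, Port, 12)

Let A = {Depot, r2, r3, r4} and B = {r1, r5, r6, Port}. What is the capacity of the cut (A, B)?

Edges leaving {Depot, r2, r3, r4}: Depot→r5 (10), Depot→Port (13), r2→r5 (9), r2→r6 (14), r3→r6 (8).
Cut capacity = 10 + 13 + 9 + 14 + 8 = 54.

54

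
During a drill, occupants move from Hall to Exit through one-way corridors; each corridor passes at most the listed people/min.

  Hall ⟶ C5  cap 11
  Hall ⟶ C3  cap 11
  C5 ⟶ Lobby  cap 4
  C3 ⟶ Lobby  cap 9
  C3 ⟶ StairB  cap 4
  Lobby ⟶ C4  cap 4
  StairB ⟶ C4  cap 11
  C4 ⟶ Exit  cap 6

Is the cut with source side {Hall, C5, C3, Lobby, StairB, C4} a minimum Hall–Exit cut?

Yes — it is a minimum cut (capacity 6).

Given cut capacity: 6 = 6.
Augment Hall→C5→Lobby→C4→Exit: bottleneck 4, flow now 4.
Augment Hall→C3→StairB→C4→Exit: bottleneck 2, flow now 6.
No augmenting path remains; maximum flow = 6.
Cut capacity 6 equals the max flow, so it is a minimum cut.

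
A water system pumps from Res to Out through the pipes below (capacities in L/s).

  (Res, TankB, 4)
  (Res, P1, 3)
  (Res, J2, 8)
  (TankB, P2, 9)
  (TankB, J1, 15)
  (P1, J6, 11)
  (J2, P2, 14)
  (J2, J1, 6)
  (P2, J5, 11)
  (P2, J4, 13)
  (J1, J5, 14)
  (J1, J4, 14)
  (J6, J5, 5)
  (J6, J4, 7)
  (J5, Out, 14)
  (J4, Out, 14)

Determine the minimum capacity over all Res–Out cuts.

15

Augment Res→TankB→P2→J5→Out: bottleneck 4, flow now 4.
Augment Res→P1→J6→J5→Out: bottleneck 3, flow now 7.
Augment Res→J2→P2→J5→Out: bottleneck 7, flow now 14.
Augment Res→J2→P2→J4→Out: bottleneck 1, flow now 15.
No augmenting path remains; maximum flow = 15.
By max-flow min-cut, the minimum cut capacity equals the max flow.
In the residual graph, reachable from Res: {Res}.
Min-cut edges: Res→TankB (4), Res→P1 (3), Res→J2 (8); capacity 4 + 3 + 8 = 15.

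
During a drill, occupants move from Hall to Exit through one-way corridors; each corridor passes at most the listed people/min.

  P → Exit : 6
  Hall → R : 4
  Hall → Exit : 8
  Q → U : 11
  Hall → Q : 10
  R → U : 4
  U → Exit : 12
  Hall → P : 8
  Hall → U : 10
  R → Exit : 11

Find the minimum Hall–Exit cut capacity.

30

Augment Hall→Exit: bottleneck 8, flow now 8.
Augment Hall→P→Exit: bottleneck 6, flow now 14.
Augment Hall→R→Exit: bottleneck 4, flow now 18.
Augment Hall→U→Exit: bottleneck 10, flow now 28.
Augment Hall→Q→U→Exit: bottleneck 2, flow now 30.
No augmenting path remains; maximum flow = 30.
By max-flow min-cut, the minimum cut capacity equals the max flow.
In the residual graph, reachable from Hall: {Hall, P, Q, U}.
Min-cut edges: Hall→R (4), Hall→Exit (8), P→Exit (6), U→Exit (12); capacity 4 + 8 + 6 + 12 = 30.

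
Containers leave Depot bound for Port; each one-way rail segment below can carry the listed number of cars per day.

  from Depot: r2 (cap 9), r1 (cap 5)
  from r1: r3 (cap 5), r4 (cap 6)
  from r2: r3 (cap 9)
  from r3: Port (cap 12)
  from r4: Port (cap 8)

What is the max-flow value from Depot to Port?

Augment Depot→r1→r3→Port: bottleneck 5, flow now 5.
Augment Depot→r2→r3→Port: bottleneck 7, flow now 12.
Augment Depot→r2→r3→r1→r4→Port: bottleneck 2, flow now 14. (uses reverse residual edge)
No augmenting path remains; maximum flow = 14.
In the residual graph, reachable from Depot: {Depot}.
Min-cut edges: Depot→r1 (5), Depot→r2 (9); capacity 5 + 9 = 14.
This cut is saturated, so no flow can exceed 14.

14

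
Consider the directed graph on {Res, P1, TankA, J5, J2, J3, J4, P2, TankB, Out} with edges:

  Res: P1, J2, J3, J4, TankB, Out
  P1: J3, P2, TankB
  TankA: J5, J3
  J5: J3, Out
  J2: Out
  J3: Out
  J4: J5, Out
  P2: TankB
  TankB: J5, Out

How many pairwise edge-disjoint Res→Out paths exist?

Assign every edge capacity 1; by Menger, the answer equals the max flow.
Path Res→Out (+1); total 1.
Path Res→J2→Out (+1); total 2.
Path Res→J3→Out (+1); total 3.
Path Res→J4→Out (+1); total 4.
Path Res→TankB→Out (+1); total 5.
Path Res→P1→TankB→J5→Out (+1); total 6.
No residual Res→Out path; max flow = 6.
Certifying cut of size 6: {Res→J2, Res→J3, Res→J4, Res→Out, Res→P1, Res→TankB}.

6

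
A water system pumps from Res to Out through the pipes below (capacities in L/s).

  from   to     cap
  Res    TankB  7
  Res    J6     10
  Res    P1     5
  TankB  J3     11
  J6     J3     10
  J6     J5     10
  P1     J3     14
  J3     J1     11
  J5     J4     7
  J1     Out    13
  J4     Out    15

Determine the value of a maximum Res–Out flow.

Augment Res→TankB→J3→J1→Out: bottleneck 7, flow now 7.
Augment Res→J6→J3→J1→Out: bottleneck 4, flow now 11.
Augment Res→J6→J5→J4→Out: bottleneck 6, flow now 17.
Augment Res→P1→J3→J6→J5→J4→Out: bottleneck 1, flow now 18. (uses reverse residual edge)
No augmenting path remains; maximum flow = 18.
In the residual graph, reachable from Res: {Res, TankB, J6, P1, J3, J5}.
Min-cut edges: J3→J1 (11), J5→J4 (7); capacity 11 + 7 = 18.
This cut is saturated, so no flow can exceed 18.

18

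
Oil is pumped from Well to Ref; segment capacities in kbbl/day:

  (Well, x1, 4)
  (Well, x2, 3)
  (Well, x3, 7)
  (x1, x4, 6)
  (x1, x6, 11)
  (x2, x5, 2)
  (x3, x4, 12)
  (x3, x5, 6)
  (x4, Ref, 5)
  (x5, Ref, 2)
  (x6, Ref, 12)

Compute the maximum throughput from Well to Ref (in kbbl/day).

11

Augment Well→x1→x4→Ref: bottleneck 4, flow now 4.
Augment Well→x2→x5→Ref: bottleneck 2, flow now 6.
Augment Well→x3→x4→Ref: bottleneck 1, flow now 7.
Augment Well→x3→x4→x1→x6→Ref: bottleneck 4, flow now 11. (uses reverse residual edge)
No augmenting path remains; maximum flow = 11.
In the residual graph, reachable from Well: {Well, x2, x3, x4, x5}.
Min-cut edges: Well→x1 (4), x4→Ref (5), x5→Ref (2); capacity 4 + 5 + 2 = 11.
This cut is saturated, so no flow can exceed 11.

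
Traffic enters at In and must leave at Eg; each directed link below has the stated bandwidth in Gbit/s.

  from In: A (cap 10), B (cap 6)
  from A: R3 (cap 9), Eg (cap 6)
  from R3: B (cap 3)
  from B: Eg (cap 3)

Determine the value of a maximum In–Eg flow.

Augment In→A→Eg: bottleneck 6, flow now 6.
Augment In→B→Eg: bottleneck 3, flow now 9.
No augmenting path remains; maximum flow = 9.
In the residual graph, reachable from In: {In, A, R3, B}.
Min-cut edges: A→Eg (6), B→Eg (3); capacity 6 + 3 = 9.
This cut is saturated, so no flow can exceed 9.

9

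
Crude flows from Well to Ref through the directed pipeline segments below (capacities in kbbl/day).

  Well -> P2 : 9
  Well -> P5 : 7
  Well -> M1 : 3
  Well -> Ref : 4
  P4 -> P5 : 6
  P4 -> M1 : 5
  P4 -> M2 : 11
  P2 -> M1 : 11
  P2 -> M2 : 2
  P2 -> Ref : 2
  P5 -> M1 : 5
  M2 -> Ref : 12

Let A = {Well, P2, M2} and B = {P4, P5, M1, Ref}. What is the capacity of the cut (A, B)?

Edges leaving {Well, P2, M2}: Well→P5 (7), Well→M1 (3), Well→Ref (4), P2→M1 (11), P2→Ref (2), M2→Ref (12).
Cut capacity = 7 + 3 + 4 + 11 + 2 + 12 = 39.

39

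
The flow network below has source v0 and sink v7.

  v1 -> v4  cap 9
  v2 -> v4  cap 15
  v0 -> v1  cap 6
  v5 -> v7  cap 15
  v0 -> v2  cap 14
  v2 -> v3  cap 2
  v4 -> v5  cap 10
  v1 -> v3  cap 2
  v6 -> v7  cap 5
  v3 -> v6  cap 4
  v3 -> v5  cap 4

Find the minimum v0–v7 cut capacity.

14

Augment v0→v1→v3→v5→v7: bottleneck 2, flow now 2.
Augment v0→v1→v4→v5→v7: bottleneck 4, flow now 6.
Augment v0→v2→v3→v5→v7: bottleneck 2, flow now 8.
Augment v0→v2→v4→v5→v7: bottleneck 6, flow now 14.
No augmenting path remains; maximum flow = 14.
By max-flow min-cut, the minimum cut capacity equals the max flow.
In the residual graph, reachable from v0: {v0, v1, v2, v4}.
Min-cut edges: v1→v3 (2), v2→v3 (2), v4→v5 (10); capacity 2 + 2 + 10 = 14.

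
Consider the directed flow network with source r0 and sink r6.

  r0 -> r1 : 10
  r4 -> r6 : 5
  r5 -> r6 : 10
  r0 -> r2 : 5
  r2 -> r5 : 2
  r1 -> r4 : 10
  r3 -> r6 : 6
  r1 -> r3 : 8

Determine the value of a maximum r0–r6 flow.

Augment r0→r1→r3→r6: bottleneck 6, flow now 6.
Augment r0→r1→r4→r6: bottleneck 4, flow now 10.
Augment r0→r2→r5→r6: bottleneck 2, flow now 12.
No augmenting path remains; maximum flow = 12.
In the residual graph, reachable from r0: {r0, r2}.
Min-cut edges: r0→r1 (10), r2→r5 (2); capacity 10 + 2 = 12.
This cut is saturated, so no flow can exceed 12.

12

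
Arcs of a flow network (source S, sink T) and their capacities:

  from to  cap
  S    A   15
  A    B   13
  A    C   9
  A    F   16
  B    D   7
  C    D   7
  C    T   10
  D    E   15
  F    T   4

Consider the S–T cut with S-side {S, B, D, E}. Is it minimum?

Given cut capacity: 15 = 15.
Augment S→A→C→T: bottleneck 9, flow now 9.
Augment S→A→F→T: bottleneck 4, flow now 13.
No augmenting path remains; maximum flow = 13.
In the residual graph, reachable from S: {S, A, B, D, E, F}.
Min-cut edges: A→C (9), F→T (4); capacity 9 + 4 = 13.
Cut capacity 15 exceeds the max flow 13, so it is not minimum.

No — its capacity is 15, but the minimum cut has capacity 13.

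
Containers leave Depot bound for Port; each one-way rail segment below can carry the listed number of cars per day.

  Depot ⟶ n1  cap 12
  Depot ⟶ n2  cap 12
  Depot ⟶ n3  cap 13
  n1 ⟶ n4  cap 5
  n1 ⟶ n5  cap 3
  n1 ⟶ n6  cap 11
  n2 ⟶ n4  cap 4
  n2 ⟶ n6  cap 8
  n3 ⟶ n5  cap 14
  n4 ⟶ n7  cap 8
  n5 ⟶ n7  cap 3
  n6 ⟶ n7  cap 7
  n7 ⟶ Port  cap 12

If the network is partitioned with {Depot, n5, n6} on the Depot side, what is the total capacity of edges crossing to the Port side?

Edges leaving {Depot, n5, n6}: Depot→n1 (12), Depot→n2 (12), Depot→n3 (13), n5→n7 (3), n6→n7 (7).
Cut capacity = 12 + 12 + 13 + 3 + 7 = 47.

47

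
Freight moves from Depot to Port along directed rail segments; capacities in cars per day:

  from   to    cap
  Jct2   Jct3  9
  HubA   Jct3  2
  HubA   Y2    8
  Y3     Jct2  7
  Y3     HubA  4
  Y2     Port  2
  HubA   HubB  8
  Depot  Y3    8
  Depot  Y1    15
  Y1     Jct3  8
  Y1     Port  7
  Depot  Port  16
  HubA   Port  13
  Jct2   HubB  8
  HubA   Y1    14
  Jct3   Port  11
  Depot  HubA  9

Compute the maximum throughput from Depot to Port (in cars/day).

47

Augment Depot→Port: bottleneck 16, flow now 16.
Augment Depot→HubA→Port: bottleneck 9, flow now 25.
Augment Depot→Y1→Port: bottleneck 7, flow now 32.
Augment Depot→Y3→HubA→Port: bottleneck 4, flow now 36.
Augment Depot→Y1→Jct3→Port: bottleneck 8, flow now 44.
Augment Depot→Y3→Jct2→Jct3→Port: bottleneck 3, flow now 47.
No augmenting path remains; maximum flow = 47.
In the residual graph, reachable from Depot: {Depot, Y3, Jct2, Y1, HubB, Jct3}.
Min-cut edges: Depot→HubA (9), Depot→Port (16), Y3→HubA (4), Y1→Port (7), Jct3→Port (11); capacity 9 + 16 + 4 + 7 + 11 = 47.
This cut is saturated, so no flow can exceed 47.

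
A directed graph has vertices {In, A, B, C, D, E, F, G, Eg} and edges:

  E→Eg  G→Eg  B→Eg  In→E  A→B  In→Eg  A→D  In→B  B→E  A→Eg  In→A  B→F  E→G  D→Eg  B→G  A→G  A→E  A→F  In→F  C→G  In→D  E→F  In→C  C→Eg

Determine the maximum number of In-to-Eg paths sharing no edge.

6

Assign every edge capacity 1; by Menger, the answer equals the max flow.
Path In→Eg (+1); total 1.
Path In→A→Eg (+1); total 2.
Path In→B→Eg (+1); total 3.
Path In→C→Eg (+1); total 4.
Path In→D→Eg (+1); total 5.
Path In→E→Eg (+1); total 6.
No residual In→Eg path; max flow = 6.
Certifying cut of size 6: {In→A, In→B, In→C, In→D, In→E, In→Eg}.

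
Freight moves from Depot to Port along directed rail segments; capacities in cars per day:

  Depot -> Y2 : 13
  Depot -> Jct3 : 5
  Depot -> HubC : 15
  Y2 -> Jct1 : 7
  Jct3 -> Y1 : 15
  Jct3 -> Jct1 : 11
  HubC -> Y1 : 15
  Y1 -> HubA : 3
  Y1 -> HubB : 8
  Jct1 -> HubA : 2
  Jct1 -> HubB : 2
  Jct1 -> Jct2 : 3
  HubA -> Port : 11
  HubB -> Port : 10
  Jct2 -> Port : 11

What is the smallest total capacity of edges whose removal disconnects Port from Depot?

18

Augment Depot→Y2→Jct1→HubA→Port: bottleneck 2, flow now 2.
Augment Depot→Y2→Jct1→HubB→Port: bottleneck 2, flow now 4.
Augment Depot→Y2→Jct1→Jct2→Port: bottleneck 3, flow now 7.
Augment Depot→Jct3→Y1→HubA→Port: bottleneck 3, flow now 10.
Augment Depot→Jct3→Y1→HubB→Port: bottleneck 2, flow now 12.
Augment Depot→HubC→Y1→HubB→Port: bottleneck 6, flow now 18.
No augmenting path remains; maximum flow = 18.
By max-flow min-cut, the minimum cut capacity equals the max flow.
In the residual graph, reachable from Depot: {Depot, Y2, Jct3, HubC, Y1, Jct1}.
Min-cut edges: Y1→HubA (3), Y1→HubB (8), Jct1→HubA (2), Jct1→HubB (2), Jct1→Jct2 (3); capacity 3 + 8 + 2 + 2 + 3 = 18.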